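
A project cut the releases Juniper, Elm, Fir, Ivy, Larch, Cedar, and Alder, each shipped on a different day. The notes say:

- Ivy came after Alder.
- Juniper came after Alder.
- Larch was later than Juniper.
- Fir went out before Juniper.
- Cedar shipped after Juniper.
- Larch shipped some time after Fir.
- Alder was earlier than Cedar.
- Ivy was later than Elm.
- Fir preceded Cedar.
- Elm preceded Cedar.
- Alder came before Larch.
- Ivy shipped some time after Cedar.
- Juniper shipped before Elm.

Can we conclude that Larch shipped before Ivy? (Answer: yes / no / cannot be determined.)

cannot be determined

No chain of stated constraints runs from Larch to Ivy, and none runs from Ivy to Larch either.
So the relative order of Larch and Ivy is not fixed by the given facts.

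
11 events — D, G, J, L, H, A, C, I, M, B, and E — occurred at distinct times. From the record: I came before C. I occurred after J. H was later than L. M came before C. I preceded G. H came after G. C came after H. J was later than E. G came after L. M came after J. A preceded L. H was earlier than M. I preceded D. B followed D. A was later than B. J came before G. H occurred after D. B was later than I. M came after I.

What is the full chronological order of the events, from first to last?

E, J, I, D, B, A, L, G, H, M, C

The constraints fix every adjacent pair, so only one ordering works:
E → J → I → D → B → A → L → G → H → M → C.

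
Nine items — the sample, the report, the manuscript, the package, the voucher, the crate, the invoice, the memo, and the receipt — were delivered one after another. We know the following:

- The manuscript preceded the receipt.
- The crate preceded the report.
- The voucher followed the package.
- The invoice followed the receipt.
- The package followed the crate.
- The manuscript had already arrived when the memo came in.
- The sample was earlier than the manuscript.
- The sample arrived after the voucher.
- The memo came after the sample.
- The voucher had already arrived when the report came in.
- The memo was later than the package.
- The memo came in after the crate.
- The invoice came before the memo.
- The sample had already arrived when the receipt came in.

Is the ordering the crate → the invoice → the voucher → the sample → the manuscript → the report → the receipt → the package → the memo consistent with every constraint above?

no

The constraints require the package before the voucher, but in the proposed sequence the voucher appears ahead of the package. That one violation is enough.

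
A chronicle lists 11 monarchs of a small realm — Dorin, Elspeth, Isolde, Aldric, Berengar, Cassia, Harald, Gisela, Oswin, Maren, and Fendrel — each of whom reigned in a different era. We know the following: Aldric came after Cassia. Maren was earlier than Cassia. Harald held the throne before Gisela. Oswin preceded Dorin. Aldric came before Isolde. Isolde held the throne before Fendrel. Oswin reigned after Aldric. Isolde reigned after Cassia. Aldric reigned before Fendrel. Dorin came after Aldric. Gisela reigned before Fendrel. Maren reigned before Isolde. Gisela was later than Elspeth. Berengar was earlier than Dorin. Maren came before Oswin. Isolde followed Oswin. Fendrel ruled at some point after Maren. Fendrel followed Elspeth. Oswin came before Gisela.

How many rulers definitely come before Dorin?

5

Directly stated before Dorin: Aldric, Berengar, and Oswin.
Cassia reaches Dorin via Cassia → Aldric → Dorin.
Maren reaches Dorin via Maren → Oswin → Dorin.
That's Aldric, Berengar, Cassia, Maren, and Oswin — 5 in all.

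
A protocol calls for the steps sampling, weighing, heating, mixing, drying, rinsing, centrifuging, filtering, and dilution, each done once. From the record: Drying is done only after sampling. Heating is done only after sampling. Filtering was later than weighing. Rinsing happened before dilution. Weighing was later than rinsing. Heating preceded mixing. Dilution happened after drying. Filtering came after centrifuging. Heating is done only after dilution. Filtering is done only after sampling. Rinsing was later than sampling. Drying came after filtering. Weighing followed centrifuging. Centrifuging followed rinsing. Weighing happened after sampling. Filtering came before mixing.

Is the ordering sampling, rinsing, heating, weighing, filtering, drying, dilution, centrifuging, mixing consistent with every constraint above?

The constraints require dilution before heating, but in the proposed sequence heating appears ahead of dilution. That one violation is enough.

no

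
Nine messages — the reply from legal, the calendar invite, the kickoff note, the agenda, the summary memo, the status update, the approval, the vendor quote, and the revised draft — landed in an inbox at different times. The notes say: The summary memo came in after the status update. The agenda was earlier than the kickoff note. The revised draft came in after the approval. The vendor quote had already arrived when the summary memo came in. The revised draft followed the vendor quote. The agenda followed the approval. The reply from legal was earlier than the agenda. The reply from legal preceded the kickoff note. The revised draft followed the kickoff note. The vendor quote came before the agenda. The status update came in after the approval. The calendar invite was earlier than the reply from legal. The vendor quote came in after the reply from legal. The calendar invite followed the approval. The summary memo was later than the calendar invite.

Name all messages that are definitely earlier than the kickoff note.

the agenda, the approval, the calendar invite, the reply from legal, the vendor quote

Directly stated before the kickoff note: the agenda and the reply from legal.
The approval reaches the kickoff note via the approval → the agenda → the kickoff note.
The calendar invite reaches the kickoff note via the calendar invite → the reply from legal → the kickoff note.
The vendor quote reaches the kickoff note via the vendor quote → the agenda → the kickoff note.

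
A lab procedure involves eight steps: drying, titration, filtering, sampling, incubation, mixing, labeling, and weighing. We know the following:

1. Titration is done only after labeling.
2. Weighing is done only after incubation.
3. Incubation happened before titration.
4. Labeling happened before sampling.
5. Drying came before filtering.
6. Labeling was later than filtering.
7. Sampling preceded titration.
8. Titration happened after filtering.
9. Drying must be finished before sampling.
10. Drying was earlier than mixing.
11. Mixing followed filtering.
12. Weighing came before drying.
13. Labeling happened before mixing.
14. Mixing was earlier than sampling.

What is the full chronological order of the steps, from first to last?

incubation, weighing, drying, filtering, labeling, mixing, sampling, titration

The constraints fix every adjacent pair, so only one ordering works:
incubation → weighing → drying → filtering → labeling → mixing → sampling → titration.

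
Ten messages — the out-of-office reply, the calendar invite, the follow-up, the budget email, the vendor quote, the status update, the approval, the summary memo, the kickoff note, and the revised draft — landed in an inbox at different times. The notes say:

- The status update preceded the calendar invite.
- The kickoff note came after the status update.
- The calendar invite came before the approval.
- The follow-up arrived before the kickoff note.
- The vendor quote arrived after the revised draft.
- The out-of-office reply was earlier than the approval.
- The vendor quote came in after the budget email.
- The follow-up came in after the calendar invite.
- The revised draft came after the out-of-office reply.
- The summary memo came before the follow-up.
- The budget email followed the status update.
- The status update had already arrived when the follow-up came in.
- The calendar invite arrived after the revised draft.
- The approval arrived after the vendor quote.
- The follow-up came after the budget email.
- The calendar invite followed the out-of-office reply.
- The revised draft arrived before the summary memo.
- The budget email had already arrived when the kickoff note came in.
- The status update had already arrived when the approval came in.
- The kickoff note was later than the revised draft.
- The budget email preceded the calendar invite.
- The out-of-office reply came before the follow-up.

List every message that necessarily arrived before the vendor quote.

Directly stated before the vendor quote: the budget email and the revised draft.
The out-of-office reply reaches the vendor quote via the out-of-office reply → the revised draft → the vendor quote.
The status update reaches the vendor quote via the status update → the budget email → the vendor quote.
No chain forces the follow-up (or any of the others) ahead of the vendor quote.

the budget email, the out-of-office reply, the revised draft, the status update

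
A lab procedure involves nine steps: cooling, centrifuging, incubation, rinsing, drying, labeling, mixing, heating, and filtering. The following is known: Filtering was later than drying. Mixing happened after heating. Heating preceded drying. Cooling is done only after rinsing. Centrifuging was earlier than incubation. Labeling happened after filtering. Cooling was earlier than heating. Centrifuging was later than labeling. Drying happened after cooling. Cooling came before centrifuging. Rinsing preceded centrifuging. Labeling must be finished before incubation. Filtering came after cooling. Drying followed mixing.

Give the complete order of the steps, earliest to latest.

rinsing, cooling, heating, mixing, drying, filtering, labeling, centrifuging, incubation

The constraints fix every adjacent pair, so only one ordering works:
rinsing → cooling → heating → mixing → drying → filtering → labeling → centrifuging → incubation.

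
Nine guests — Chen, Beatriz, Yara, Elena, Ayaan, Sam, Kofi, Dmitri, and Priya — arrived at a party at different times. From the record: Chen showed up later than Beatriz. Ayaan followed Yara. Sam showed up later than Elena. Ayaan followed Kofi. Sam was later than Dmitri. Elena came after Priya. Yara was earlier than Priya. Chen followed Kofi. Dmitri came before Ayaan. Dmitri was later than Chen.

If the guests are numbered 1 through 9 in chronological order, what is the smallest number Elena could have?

3

Priya and Yara must both come before Elena — 2 forced predecessors.
Nothing else is forced ahead of Elena, so their earliest slot is position 2 + 1 = 3.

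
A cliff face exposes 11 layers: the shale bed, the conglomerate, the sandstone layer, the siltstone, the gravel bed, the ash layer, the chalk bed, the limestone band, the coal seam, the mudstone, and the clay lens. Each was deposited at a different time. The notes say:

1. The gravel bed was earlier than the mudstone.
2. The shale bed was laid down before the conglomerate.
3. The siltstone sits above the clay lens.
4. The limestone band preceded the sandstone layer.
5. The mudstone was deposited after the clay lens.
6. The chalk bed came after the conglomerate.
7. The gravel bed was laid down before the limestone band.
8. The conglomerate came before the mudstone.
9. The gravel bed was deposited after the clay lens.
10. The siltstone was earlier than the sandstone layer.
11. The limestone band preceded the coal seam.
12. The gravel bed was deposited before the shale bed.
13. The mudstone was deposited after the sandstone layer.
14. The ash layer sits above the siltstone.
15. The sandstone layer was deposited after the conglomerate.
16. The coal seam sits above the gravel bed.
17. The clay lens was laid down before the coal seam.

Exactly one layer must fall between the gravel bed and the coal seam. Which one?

Tracing the constraints gives the gravel bed → the limestone band → the coal seam, so the limestone band sits after the gravel bed and before the coal seam.
No other layer is forced both after the gravel bed and before the coal seam.

the limestone band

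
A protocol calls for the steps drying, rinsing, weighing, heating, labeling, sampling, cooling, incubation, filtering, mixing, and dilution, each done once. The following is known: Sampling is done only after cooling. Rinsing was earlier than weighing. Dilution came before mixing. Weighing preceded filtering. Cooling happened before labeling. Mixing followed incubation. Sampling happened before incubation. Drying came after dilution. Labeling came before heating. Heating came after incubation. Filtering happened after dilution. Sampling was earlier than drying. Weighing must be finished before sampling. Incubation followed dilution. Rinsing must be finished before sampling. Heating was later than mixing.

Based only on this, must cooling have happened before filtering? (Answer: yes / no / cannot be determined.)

cannot be determined

No chain of stated constraints runs from cooling to filtering, and none runs from filtering to cooling either.
So the relative order of cooling and filtering is not fixed by the given facts.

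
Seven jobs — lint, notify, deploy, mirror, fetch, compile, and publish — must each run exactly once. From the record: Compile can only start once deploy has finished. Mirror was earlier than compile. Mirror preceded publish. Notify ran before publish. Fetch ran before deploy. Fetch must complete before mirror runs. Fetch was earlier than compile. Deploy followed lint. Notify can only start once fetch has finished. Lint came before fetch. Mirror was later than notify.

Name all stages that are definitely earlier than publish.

Directly stated before publish: mirror and notify.
Fetch reaches publish via fetch → mirror → publish.
Lint reaches publish via lint → fetch → mirror → publish.
No chain forces compile (or any of the others) ahead of publish.

fetch, lint, mirror, notify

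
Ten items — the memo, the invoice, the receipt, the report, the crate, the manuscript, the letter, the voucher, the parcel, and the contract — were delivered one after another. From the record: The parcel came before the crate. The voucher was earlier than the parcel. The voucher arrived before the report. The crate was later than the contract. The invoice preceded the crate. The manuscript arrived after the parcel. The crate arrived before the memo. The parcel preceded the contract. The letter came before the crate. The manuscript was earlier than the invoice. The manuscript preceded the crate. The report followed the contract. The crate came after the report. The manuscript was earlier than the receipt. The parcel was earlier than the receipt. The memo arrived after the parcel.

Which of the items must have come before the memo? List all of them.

Directly stated before the memo: the crate and the parcel.
The contract reaches the memo via the contract → the crate → the memo.
The invoice reaches the memo via the invoice → the crate → the memo.
The letter reaches the memo via the letter → the crate → the memo.
Likewise the manuscript, the report, and the voucher each reach the memo by chaining the stated constraints.
No chain forces the receipt ahead of the memo.

the contract, the crate, the invoice, the letter, the manuscript, the parcel, the report, the voucher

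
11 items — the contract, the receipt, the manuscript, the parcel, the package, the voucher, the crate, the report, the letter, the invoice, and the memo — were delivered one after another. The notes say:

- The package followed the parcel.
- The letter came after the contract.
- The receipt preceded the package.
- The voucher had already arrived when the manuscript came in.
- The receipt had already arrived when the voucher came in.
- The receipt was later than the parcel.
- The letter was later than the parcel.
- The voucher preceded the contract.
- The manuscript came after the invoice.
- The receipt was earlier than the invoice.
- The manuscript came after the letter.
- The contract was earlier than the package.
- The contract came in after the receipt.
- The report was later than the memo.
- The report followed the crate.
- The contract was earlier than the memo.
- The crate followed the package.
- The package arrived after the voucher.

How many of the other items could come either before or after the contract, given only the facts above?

Forced before the contract: the parcel, the receipt, and the voucher; forced after the contract: the crate, the letter, the manuscript, the memo, the package, and the report.
That leaves the invoice with no forced order relative to the contract — 1.

1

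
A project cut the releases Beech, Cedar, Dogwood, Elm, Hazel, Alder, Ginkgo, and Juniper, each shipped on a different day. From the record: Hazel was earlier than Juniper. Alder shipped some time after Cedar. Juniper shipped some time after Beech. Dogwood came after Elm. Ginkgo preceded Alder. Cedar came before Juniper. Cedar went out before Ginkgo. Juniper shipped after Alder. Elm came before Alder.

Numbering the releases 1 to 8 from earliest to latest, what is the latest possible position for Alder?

Alder must come before Juniper — 1 release forced after it.
Everything else can be placed before Alder in some valid order, so Alder can sit as late as position 8 − 1 = 7.

7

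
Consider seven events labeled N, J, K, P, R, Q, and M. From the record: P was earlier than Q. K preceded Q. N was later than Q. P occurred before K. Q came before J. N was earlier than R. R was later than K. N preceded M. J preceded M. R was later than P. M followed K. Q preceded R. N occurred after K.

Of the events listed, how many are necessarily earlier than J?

Directly stated before J: Q.
K reaches J via K → Q → J.
P reaches J via P → Q → J.
No chain forces N (or any of the others) ahead of J.
That's K, P, and Q — 3 in all.

3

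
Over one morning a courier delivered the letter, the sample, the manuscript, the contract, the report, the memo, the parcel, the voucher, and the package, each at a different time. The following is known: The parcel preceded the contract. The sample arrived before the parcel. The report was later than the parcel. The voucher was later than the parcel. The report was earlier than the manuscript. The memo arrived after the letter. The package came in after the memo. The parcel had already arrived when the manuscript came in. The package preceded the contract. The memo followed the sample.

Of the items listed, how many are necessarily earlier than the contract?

Directly stated before the contract: the package and the parcel.
The letter reaches the contract via the letter → the memo → the package → the contract.
The memo reaches the contract via the memo → the package → the contract.
The sample reaches the contract via the sample → the parcel → the contract.
That's the letter, the memo, the package, the parcel, and the sample — 5 in all.

5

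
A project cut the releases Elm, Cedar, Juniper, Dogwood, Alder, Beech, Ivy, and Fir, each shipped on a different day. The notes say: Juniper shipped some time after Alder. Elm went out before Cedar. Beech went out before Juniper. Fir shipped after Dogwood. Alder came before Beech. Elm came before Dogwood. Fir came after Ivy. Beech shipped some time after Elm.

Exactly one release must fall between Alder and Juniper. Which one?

Beech

Tracing the constraints gives Alder → Beech → Juniper, so Beech sits after Alder and before Juniper.
No other release is forced both after Alder and before Juniper.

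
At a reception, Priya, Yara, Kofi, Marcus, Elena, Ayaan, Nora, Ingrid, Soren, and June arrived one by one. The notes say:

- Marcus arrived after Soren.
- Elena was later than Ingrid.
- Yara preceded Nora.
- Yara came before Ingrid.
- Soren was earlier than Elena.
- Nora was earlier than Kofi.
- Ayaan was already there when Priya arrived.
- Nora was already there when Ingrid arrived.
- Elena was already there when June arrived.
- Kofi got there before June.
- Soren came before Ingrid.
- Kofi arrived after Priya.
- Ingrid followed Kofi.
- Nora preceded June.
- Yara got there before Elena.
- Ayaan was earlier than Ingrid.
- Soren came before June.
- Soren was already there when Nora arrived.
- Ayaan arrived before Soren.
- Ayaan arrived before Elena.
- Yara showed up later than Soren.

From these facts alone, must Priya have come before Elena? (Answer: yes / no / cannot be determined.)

Chain the constraints: Priya → Kofi → Ingrid → Elena. Each link is directly stated, so Priya comes before Elena.

yes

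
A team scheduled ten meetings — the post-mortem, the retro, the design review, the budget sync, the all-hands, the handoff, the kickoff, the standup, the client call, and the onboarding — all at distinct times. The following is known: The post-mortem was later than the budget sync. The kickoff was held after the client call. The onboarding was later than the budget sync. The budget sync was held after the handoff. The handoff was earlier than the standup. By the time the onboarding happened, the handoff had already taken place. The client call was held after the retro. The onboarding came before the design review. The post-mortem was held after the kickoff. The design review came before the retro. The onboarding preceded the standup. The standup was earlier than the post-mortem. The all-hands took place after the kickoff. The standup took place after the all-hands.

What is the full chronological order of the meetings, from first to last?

The constraints fix every adjacent pair, so only one ordering works:
the handoff → the budget sync → the onboarding → the design review → the retro → the client call → the kickoff → the all-hands → the standup → the post-mortem.

the handoff, the budget sync, the onboarding, the design review, the retro, the client call, the kickoff, the all-hands, the standup, the post-mortem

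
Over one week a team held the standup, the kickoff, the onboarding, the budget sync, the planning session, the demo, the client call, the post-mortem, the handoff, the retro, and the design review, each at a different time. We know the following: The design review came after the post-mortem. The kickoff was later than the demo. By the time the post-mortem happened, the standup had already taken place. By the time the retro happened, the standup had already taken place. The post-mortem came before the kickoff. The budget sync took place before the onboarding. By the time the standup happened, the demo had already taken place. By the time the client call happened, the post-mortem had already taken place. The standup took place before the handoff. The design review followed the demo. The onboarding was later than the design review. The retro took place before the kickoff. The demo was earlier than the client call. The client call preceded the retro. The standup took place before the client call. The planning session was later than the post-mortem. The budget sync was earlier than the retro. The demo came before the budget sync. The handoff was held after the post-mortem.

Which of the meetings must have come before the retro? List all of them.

Directly stated before the retro: the budget sync, the client call, and the standup.
The demo reaches the retro via the demo → the standup → the retro.
The post-mortem reaches the retro via the post-mortem → the client call → the retro.
No chain forces the planning session (or any of the others) ahead of the retro.

the budget sync, the client call, the demo, the post-mortem, the standup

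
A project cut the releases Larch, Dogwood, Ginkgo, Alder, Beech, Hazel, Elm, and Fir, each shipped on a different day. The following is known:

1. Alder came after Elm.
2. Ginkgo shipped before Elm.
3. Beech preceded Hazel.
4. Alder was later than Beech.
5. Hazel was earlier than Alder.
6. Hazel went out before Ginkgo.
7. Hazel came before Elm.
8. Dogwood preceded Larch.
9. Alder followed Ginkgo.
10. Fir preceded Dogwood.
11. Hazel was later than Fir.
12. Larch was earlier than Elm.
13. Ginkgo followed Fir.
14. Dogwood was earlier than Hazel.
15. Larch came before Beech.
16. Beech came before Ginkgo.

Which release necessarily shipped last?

Every other release has a chain of constraints placing it before Alder, so Alder is last.

Alder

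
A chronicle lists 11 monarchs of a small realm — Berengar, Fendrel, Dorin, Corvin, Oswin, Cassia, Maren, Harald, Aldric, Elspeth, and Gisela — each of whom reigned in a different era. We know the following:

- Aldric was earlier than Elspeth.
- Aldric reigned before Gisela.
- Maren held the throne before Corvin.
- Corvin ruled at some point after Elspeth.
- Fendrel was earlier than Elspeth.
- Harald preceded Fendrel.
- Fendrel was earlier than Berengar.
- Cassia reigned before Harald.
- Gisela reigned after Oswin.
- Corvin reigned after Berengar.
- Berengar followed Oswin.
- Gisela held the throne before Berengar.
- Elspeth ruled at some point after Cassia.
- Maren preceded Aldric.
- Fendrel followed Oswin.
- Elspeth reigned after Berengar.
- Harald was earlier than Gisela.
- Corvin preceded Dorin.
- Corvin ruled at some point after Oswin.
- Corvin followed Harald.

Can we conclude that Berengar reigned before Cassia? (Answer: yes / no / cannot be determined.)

Tracing the constraints gives Cassia → Harald → Gisela → Berengar, so Cassia must come before Berengar.
That means Berengar cannot be before Cassia.

no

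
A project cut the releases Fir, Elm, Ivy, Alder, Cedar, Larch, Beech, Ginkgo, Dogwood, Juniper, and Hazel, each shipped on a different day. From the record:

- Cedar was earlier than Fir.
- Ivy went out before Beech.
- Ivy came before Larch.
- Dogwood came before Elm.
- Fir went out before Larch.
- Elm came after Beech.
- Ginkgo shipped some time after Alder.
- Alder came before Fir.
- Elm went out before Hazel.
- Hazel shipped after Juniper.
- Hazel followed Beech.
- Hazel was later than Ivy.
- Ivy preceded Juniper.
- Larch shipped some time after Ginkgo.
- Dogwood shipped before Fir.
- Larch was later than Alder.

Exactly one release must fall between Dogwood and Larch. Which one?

Fir

Tracing the constraints gives Dogwood → Fir → Larch, so Fir sits after Dogwood and before Larch.
No other release is forced both after Dogwood and before Larch.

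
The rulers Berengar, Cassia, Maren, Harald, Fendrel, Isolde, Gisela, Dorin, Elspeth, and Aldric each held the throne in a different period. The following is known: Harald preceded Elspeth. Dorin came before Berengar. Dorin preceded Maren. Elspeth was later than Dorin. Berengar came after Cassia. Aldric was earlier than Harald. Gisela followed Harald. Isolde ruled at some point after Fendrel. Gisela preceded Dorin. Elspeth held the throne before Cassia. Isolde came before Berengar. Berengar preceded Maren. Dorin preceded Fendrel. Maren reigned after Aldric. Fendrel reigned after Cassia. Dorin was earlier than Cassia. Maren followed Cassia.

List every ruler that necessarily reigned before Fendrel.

Aldric, Cassia, Dorin, Elspeth, Gisela, Harald

Directly stated before Fendrel: Cassia and Dorin.
Aldric reaches Fendrel via Aldric → Harald → Elspeth → Cassia → Fendrel.
Elspeth reaches Fendrel via Elspeth → Cassia → Fendrel.
Gisela reaches Fendrel via Gisela → Dorin → Fendrel.
Likewise Harald reaches Fendrel by chaining the stated constraints.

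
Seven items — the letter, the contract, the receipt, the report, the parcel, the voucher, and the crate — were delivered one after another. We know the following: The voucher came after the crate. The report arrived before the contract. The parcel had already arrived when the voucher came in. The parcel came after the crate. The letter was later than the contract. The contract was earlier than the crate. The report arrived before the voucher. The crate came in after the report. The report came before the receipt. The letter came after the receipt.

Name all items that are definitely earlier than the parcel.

the contract, the crate, the report

Directly stated before the parcel: the crate.
The contract reaches the parcel via the contract → the crate → the parcel.
The report reaches the parcel via the report → the crate → the parcel.
No chain forces the voucher (or any of the others) ahead of the parcel.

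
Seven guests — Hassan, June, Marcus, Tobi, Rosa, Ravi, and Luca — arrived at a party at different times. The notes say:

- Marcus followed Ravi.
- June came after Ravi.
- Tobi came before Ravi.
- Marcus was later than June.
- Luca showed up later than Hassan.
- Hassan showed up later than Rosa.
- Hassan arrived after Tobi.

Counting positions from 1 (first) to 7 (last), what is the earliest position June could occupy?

Ravi and Tobi must both come before June — 2 forced predecessors.
Nothing else is forced ahead of June, so their earliest slot is position 2 + 1 = 3.

3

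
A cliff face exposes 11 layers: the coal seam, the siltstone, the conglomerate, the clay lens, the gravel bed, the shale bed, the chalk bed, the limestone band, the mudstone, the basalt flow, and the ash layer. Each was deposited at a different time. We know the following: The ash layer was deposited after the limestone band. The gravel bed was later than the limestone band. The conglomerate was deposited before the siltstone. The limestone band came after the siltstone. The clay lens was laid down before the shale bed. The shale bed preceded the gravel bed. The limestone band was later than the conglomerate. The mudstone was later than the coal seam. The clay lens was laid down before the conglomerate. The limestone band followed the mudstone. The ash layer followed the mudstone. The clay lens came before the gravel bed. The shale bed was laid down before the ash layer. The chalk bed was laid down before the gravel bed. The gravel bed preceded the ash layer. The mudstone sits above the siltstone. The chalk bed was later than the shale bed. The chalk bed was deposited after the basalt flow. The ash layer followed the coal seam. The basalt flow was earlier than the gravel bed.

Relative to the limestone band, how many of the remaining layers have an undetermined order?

Forced before the limestone band: the clay lens, the coal seam, the conglomerate, the mudstone, and the siltstone; forced after the limestone band: the ash layer and the gravel bed.
That leaves the basalt flow, the chalk bed, and the shale bed with no forced order relative to the limestone band — 3.

3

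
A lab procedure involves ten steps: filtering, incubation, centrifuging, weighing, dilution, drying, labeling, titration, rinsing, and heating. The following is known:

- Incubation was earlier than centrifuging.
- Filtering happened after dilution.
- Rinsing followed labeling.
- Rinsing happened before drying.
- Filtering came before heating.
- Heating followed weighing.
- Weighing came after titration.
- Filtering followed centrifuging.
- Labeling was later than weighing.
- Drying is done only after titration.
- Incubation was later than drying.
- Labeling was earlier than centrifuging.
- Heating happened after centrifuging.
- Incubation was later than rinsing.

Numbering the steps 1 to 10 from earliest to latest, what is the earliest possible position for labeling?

Titration and weighing must both come before labeling — 2 forced predecessors.
Nothing else is forced ahead of labeling, so its earliest slot is position 2 + 1 = 3.

3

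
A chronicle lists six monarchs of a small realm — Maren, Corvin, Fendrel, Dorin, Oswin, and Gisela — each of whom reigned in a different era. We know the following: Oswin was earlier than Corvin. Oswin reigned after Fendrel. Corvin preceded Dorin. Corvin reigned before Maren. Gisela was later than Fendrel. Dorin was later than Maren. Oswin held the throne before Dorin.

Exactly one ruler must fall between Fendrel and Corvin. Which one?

Tracing the constraints gives Fendrel → Oswin → Corvin, so Oswin sits after Fendrel and before Corvin.
No other ruler is forced both after Fendrel and before Corvin.

Oswin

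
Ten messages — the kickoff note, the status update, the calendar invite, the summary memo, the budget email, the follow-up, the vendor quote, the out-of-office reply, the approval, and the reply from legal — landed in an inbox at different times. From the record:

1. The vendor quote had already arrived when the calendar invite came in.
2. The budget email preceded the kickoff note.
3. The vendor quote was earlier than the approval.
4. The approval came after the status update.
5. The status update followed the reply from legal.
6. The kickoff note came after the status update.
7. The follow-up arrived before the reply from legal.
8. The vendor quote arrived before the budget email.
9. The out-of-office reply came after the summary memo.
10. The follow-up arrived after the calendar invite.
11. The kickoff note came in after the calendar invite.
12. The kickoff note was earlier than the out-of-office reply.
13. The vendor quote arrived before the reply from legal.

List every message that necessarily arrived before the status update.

the calendar invite, the follow-up, the reply from legal, the vendor quote

Directly stated before the status update: the reply from legal.
The calendar invite reaches the status update via the calendar invite → the follow-up → the reply from legal → the status update.
The follow-up reaches the status update via the follow-up → the reply from legal → the status update.
The vendor quote reaches the status update via the vendor quote → the reply from legal → the status update.
No chain forces the approval (or any of the others) ahead of the status update.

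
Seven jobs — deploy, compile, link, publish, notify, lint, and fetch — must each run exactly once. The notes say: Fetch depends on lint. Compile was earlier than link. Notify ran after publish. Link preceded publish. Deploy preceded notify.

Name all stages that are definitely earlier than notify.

Directly stated before notify: deploy and publish.
Compile reaches notify via compile → link → publish → notify.
Link reaches notify via link → publish → notify.
No chain forces lint (or any of the others) ahead of notify.

compile, deploy, link, publish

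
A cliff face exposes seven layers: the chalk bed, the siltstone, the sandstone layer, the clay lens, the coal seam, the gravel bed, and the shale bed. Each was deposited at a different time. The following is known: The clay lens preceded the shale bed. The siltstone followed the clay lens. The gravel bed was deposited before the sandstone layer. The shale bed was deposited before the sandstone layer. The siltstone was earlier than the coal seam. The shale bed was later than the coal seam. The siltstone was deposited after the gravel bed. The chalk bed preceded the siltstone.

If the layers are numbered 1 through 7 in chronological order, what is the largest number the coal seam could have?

5

The coal seam must come before the sandstone layer and the shale bed — 2 layers forced after it.
Everything else can be placed before the coal seam in some valid order, so the coal seam can sit as late as position 7 − 2 = 5.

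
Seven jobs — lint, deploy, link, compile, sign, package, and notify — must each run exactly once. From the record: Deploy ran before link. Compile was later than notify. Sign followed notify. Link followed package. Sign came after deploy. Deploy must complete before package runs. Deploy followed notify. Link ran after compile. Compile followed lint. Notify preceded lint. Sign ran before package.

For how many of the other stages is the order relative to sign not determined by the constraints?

2

Forced before sign: deploy and notify; forced after sign: link and package.
That leaves compile and lint with no forced order relative to sign — 2.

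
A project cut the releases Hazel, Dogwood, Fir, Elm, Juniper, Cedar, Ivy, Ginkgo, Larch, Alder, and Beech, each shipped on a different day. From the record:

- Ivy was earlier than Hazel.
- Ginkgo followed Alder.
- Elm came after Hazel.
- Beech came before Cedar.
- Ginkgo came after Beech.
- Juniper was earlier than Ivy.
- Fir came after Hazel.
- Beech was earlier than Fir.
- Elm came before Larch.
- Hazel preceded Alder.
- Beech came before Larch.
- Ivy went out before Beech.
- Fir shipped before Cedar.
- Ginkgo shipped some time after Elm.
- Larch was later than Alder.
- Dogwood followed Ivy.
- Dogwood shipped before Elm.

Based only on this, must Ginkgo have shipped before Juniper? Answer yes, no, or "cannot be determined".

Tracing the constraints gives Juniper → Ivy → Beech → Ginkgo, so Juniper must come before Ginkgo.
That means Ginkgo cannot be before Juniper.

no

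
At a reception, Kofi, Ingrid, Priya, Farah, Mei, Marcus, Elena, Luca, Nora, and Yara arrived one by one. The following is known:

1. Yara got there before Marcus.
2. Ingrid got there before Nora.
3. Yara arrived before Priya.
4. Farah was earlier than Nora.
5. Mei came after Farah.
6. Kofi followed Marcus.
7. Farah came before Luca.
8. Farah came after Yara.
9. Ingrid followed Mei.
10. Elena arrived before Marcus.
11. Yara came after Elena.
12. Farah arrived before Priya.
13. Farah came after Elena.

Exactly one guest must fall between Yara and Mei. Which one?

Farah

Tracing the constraints gives Yara → Farah → Mei, so Farah sits after Yara and before Mei.
No other guest is forced both after Yara and before Mei.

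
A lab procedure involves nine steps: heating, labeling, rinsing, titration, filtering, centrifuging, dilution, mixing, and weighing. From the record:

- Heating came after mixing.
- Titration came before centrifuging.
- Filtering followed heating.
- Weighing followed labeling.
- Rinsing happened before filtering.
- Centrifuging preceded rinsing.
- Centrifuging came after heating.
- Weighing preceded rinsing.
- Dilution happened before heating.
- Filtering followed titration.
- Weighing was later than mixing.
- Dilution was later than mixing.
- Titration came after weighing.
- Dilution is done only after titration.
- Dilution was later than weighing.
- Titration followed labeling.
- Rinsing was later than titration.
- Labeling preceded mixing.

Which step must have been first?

Labeling has a chain of constraints placing it before every other step, so labeling must be first.

labeling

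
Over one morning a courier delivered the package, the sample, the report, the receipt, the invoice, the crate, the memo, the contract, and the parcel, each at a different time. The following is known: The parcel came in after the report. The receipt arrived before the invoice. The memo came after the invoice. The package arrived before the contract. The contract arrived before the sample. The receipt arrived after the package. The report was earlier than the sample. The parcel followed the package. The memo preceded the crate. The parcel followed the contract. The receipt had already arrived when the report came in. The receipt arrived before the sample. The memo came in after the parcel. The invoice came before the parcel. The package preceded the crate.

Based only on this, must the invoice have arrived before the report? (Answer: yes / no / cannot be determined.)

cannot be determined

No chain of stated constraints runs from the invoice to the report, and none runs from the report to the invoice either.
So the relative order of the invoice and the report is not fixed by the given facts.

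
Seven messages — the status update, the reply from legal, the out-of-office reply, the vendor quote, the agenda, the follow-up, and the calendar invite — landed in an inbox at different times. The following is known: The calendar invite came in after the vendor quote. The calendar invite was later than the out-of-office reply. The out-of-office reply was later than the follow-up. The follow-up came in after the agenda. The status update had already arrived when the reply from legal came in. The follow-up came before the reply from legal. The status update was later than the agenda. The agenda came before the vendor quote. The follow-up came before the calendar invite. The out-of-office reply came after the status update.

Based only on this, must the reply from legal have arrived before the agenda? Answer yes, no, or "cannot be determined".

Tracing the constraints gives the agenda → the status update → the reply from legal, so the agenda must come before the reply from legal.
That means the reply from legal cannot be before the agenda.

no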